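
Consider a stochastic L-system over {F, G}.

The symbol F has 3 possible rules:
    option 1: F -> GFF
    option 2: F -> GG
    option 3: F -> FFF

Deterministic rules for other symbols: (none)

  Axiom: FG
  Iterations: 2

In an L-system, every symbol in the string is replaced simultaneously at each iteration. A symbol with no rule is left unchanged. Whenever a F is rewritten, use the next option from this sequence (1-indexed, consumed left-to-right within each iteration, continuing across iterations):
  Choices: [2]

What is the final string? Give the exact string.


Step 0: FG
Step 1: GGG  (used choices [2])
Step 2: GGG  (used choices [])

Answer: GGG


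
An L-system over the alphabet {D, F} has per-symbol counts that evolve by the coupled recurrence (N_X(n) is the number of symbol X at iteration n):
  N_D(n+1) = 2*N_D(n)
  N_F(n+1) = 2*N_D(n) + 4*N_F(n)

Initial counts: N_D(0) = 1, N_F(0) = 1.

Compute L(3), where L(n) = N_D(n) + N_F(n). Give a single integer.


Answer: 128

Derivation:
Step 0: N_D=1, N_F=1, L=2
Step 1: N_D=2, N_F=6, L=8
Step 2: N_D=4, N_F=28, L=32
Step 3: N_D=8, N_F=120, L=128


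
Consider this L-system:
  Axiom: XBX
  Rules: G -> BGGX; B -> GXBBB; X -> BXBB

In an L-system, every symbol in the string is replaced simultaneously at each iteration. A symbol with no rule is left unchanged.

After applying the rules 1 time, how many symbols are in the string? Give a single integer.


Answer: 13

Derivation:
Step 0: length = 3
Step 1: length = 13


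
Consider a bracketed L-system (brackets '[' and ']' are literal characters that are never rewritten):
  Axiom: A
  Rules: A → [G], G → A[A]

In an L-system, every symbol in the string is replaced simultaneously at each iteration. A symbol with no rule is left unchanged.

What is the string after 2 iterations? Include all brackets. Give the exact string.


Answer: [A[A]]

Derivation:
Step 0: A
Step 1: [G]
Step 2: [A[A]]


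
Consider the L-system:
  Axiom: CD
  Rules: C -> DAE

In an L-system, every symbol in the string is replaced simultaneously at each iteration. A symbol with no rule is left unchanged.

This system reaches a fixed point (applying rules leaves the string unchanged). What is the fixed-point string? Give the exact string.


Step 0: CD
Step 1: DAED
Step 2: DAED  (unchanged — fixed point at step 1)

Answer: DAED


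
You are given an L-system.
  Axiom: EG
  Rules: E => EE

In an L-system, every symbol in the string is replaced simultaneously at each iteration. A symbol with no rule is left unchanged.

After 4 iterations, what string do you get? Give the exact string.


Answer: EEEEEEEEEEEEEEEEG

Derivation:
Step 0: EG
Step 1: EEG
Step 2: EEEEG
Step 3: EEEEEEEEG
Step 4: EEEEEEEEEEEEEEEEG


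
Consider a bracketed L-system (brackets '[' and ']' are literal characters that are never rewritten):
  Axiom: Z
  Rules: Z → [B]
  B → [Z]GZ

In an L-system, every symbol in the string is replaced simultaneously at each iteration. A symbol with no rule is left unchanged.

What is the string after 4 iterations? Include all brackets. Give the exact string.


Step 0: Z
Step 1: [B]
Step 2: [[Z]GZ]
Step 3: [[[B]]G[B]]
Step 4: [[[[Z]GZ]]G[[Z]GZ]]

Answer: [[[[Z]GZ]]G[[Z]GZ]]


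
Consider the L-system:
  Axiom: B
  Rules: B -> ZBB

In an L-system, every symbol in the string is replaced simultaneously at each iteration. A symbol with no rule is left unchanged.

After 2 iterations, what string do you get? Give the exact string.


Step 0: B
Step 1: ZBB
Step 2: ZZBBZBB

Answer: ZZBBZBB


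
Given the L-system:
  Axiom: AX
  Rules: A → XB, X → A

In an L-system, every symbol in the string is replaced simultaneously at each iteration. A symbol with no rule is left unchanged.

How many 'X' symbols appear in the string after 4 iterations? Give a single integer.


Step 0: AX  (1 'X')
Step 1: XBA  (1 'X')
Step 2: ABXB  (1 'X')
Step 3: XBBAB  (1 'X')
Step 4: ABBXBB  (1 'X')

Answer: 1


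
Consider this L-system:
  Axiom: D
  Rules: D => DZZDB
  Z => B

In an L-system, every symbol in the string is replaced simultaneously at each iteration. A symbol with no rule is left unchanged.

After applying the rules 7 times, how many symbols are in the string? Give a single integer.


Answer: 509

Derivation:
Step 0: length = 1
Step 1: length = 5
Step 2: length = 13
Step 3: length = 29
Step 4: length = 61
Step 5: length = 125
Step 6: length = 253
Step 7: length = 509


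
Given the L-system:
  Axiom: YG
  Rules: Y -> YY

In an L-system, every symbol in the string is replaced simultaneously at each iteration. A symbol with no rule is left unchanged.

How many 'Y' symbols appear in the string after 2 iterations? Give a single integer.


Answer: 4

Derivation:
Step 0: YG  (1 'Y')
Step 1: YYG  (2 'Y')
Step 2: YYYYG  (4 'Y')


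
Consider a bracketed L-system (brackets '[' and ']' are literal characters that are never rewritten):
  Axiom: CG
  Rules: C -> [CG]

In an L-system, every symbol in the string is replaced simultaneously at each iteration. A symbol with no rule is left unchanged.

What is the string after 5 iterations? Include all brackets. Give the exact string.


Step 0: CG
Step 1: [CG]G
Step 2: [[CG]G]G
Step 3: [[[CG]G]G]G
Step 4: [[[[CG]G]G]G]G
Step 5: [[[[[CG]G]G]G]G]G

Answer: [[[[[CG]G]G]G]G]G


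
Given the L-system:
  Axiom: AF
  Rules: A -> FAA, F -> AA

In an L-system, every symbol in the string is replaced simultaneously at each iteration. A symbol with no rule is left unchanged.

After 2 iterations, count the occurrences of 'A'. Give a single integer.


Answer: 10

Derivation:
Step 0: AF  (1 'A')
Step 1: FAAAA  (4 'A')
Step 2: AAFAAFAAFAAFAA  (10 'A')


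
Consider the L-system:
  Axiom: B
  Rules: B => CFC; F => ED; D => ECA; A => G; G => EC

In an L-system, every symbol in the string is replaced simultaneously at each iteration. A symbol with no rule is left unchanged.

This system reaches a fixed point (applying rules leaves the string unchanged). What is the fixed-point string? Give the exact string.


Step 0: B
Step 1: CFC
Step 2: CEDC
Step 3: CEECAC
Step 4: CEECGC
Step 5: CEECECC
Step 6: CEECECC  (unchanged — fixed point at step 5)

Answer: CEECECC


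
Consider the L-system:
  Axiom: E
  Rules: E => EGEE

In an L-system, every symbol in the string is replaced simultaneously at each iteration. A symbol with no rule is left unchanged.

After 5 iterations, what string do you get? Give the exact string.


Answer: EGEEGEGEEEGEEGEGEEGEGEEEGEEEGEEGEGEEEGEEGEGEEGEGEEEGEEGEGEEGEGEEEGEEEGEEGEGEEEGEEEGEEGEGEEEGEEGEGEEGEGEEEGEEEGEEGEGEEEGEEGEGEEGEGEEEGEEGEGEEGEGEEEGEEEGEEGEGEEEGEEGEGEEGEGEEEGEEGEGEEGEGEEEGEEEGEEGEGEEEGEEEGEEGEGEEEGEEGEGEEGEGEEEGEEEGEEGEGEEEGEEEGEEGEGEEEGEEGEGEEGEGEEEGEEEGEEGEGEEEGEEGEGEEGEGEEEGEEGEGEEGEGEEEGEEEGEEGEGEEEGEEEGEEGEGEEEGEEGEGEEGEGEEEGEEEGEEGEGEEEGEE

Derivation:
Step 0: E
Step 1: EGEE
Step 2: EGEEGEGEEEGEE
Step 3: EGEEGEGEEEGEEGEGEEGEGEEEGEEEGEEGEGEEEGEE
Step 4: EGEEGEGEEEGEEGEGEEGEGEEEGEEEGEEGEGEEEGEEGEGEEGEGEEEGEEGEGEEGEGEEEGEEEGEEGEGEEEGEEEGEEGEGEEEGEEGEGEEGEGEEEGEEEGEEGEGEEEGEE
Step 5: EGEEGEGEEEGEEGEGEEGEGEEEGEEEGEEGEGEEEGEEGEGEEGEGEEEGEEGEGEEGEGEEEGEEEGEEGEGEEEGEEEGEEGEGEEEGEEGEGEEGEGEEEGEEEGEEGEGEEEGEEGEGEEGEGEEEGEEGEGEEGEGEEEGEEEGEEGEGEEEGEEGEGEEGEGEEEGEEGEGEEGEGEEEGEEEGEEGEGEEEGEEEGEEGEGEEEGEEGEGEEGEGEEEGEEEGEEGEGEEEGEEEGEEGEGEEEGEEGEGEEGEGEEEGEEEGEEGEGEEEGEEGEGEEGEGEEEGEEGEGEEGEGEEEGEEEGEEGEGEEEGEEEGEEGEGEEEGEEGEGEEGEGEEEGEEEGEEGEGEEEGEE


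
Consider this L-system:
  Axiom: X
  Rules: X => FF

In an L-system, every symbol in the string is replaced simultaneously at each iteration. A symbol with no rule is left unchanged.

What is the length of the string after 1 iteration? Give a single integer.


Answer: 2

Derivation:
Step 0: length = 1
Step 1: length = 2


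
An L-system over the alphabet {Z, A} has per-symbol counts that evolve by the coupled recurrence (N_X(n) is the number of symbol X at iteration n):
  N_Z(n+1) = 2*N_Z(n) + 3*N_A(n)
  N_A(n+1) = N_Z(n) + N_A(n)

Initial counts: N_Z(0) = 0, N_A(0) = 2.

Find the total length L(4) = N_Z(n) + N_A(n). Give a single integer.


Answer: 284

Derivation:
Step 0: N_Z=0, N_A=2, L=2
Step 1: N_Z=6, N_A=2, L=8
Step 2: N_Z=18, N_A=8, L=26
Step 3: N_Z=60, N_A=26, L=86
Step 4: N_Z=198, N_A=86, L=284


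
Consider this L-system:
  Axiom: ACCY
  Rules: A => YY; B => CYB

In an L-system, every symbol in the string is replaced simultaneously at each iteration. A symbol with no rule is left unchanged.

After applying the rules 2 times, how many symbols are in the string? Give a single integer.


Step 0: length = 4
Step 1: length = 5
Step 2: length = 5

Answer: 5


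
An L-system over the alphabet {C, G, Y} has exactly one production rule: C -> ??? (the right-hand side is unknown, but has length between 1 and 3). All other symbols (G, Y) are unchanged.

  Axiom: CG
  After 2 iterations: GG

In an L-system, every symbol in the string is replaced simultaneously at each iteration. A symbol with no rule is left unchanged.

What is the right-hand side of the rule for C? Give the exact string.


Trying C -> G:
  Step 0: CG
  Step 1: GG
  Step 2: GG
Matches the given result.

Answer: G


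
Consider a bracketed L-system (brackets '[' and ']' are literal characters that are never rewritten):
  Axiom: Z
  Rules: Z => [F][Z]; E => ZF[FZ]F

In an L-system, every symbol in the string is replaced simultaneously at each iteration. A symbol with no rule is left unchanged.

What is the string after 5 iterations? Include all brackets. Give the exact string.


Answer: [F][[F][[F][[F][[F][Z]]]]]

Derivation:
Step 0: Z
Step 1: [F][Z]
Step 2: [F][[F][Z]]
Step 3: [F][[F][[F][Z]]]
Step 4: [F][[F][[F][[F][Z]]]]
Step 5: [F][[F][[F][[F][[F][Z]]]]]


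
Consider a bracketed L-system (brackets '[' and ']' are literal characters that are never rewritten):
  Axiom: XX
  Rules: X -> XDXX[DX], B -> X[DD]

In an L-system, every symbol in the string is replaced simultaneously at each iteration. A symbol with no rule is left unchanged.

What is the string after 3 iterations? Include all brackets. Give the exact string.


Answer: XDXX[DX]DXDXX[DX]XDXX[DX][DXDXX[DX]]DXDXX[DX]DXDXX[DX]XDXX[DX][DXDXX[DX]]XDXX[DX]DXDXX[DX]XDXX[DX][DXDXX[DX]][DXDXX[DX]DXDXX[DX]XDXX[DX][DXDXX[DX]]]XDXX[DX]DXDXX[DX]XDXX[DX][DXDXX[DX]]DXDXX[DX]DXDXX[DX]XDXX[DX][DXDXX[DX]]XDXX[DX]DXDXX[DX]XDXX[DX][DXDXX[DX]][DXDXX[DX]DXDXX[DX]XDXX[DX][DXDXX[DX]]]

Derivation:
Step 0: XX
Step 1: XDXX[DX]XDXX[DX]
Step 2: XDXX[DX]DXDXX[DX]XDXX[DX][DXDXX[DX]]XDXX[DX]DXDXX[DX]XDXX[DX][DXDXX[DX]]
Step 3: XDXX[DX]DXDXX[DX]XDXX[DX][DXDXX[DX]]DXDXX[DX]DXDXX[DX]XDXX[DX][DXDXX[DX]]XDXX[DX]DXDXX[DX]XDXX[DX][DXDXX[DX]][DXDXX[DX]DXDXX[DX]XDXX[DX][DXDXX[DX]]]XDXX[DX]DXDXX[DX]XDXX[DX][DXDXX[DX]]DXDXX[DX]DXDXX[DX]XDXX[DX][DXDXX[DX]]XDXX[DX]DXDXX[DX]XDXX[DX][DXDXX[DX]][DXDXX[DX]DXDXX[DX]XDXX[DX][DXDXX[DX]]]


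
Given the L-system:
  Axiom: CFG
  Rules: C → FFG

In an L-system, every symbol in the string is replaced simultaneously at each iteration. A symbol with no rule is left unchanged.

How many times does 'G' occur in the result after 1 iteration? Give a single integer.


Answer: 2

Derivation:
Step 0: CFG  (1 'G')
Step 1: FFGFG  (2 'G')


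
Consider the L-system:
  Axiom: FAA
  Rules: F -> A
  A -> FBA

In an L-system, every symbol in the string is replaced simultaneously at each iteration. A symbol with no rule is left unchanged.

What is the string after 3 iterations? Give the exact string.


Answer: ABFBAFBABABFBAFBABABFBA

Derivation:
Step 0: FAA
Step 1: AFBAFBA
Step 2: FBAABFBAABFBA
Step 3: ABFBAFBABABFBAFBABABFBA


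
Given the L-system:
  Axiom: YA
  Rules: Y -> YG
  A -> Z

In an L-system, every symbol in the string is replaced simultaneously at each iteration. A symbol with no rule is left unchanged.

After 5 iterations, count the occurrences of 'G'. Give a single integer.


Step 0: YA  (0 'G')
Step 1: YGZ  (1 'G')
Step 2: YGGZ  (2 'G')
Step 3: YGGGZ  (3 'G')
Step 4: YGGGGZ  (4 'G')
Step 5: YGGGGGZ  (5 'G')

Answer: 5


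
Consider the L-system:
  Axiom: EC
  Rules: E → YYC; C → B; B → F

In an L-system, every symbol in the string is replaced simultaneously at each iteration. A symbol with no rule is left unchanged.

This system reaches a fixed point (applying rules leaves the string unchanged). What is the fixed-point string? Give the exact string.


Answer: YYFF

Derivation:
Step 0: EC
Step 1: YYCB
Step 2: YYBF
Step 3: YYFF
Step 4: YYFF  (unchanged — fixed point at step 3)


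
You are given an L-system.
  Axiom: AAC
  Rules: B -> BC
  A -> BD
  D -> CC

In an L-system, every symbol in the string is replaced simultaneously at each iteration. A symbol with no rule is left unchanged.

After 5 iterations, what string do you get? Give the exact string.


Answer: BCCCCCCBCCCCCCC

Derivation:
Step 0: AAC
Step 1: BDBDC
Step 2: BCCCBCCCC
Step 3: BCCCCBCCCCC
Step 4: BCCCCCBCCCCCC
Step 5: BCCCCCCBCCCCCCC


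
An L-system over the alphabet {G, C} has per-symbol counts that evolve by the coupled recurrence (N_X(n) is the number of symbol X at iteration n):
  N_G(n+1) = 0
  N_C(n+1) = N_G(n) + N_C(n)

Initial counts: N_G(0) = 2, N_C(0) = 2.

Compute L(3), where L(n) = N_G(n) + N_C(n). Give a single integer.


Step 0: N_G=2, N_C=2, L=4
Step 1: N_G=0, N_C=4, L=4
Step 2: N_G=0, N_C=4, L=4
Step 3: N_G=0, N_C=4, L=4

Answer: 4


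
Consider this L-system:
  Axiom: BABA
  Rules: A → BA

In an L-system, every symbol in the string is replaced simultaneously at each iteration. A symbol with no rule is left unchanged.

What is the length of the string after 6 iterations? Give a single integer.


Step 0: length = 4
Step 1: length = 6
Step 2: length = 8
Step 3: length = 10
Step 4: length = 12
Step 5: length = 14
Step 6: length = 16

Answer: 16


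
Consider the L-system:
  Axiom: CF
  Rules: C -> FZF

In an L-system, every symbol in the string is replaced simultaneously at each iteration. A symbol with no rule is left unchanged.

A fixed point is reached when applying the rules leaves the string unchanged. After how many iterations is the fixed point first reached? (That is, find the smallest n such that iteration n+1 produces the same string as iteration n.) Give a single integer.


Step 0: CF
Step 1: FZFF
Step 2: FZFF  (unchanged — fixed point at step 1)

Answer: 1


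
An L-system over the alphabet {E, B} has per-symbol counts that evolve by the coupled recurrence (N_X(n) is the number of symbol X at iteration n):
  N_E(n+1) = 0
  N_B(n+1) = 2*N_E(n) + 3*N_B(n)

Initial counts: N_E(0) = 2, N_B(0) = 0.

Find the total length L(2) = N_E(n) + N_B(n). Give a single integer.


Step 0: N_E=2, N_B=0, L=2
Step 1: N_E=0, N_B=4, L=4
Step 2: N_E=0, N_B=12, L=12

Answer: 12


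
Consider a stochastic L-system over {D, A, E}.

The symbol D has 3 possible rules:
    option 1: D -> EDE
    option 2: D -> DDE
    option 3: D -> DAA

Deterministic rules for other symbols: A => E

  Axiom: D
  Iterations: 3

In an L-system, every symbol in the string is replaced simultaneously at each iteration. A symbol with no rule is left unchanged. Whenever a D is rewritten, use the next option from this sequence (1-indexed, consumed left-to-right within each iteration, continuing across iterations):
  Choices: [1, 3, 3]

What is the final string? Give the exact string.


Step 0: D
Step 1: EDE  (used choices [1])
Step 2: EDAAE  (used choices [3])
Step 3: EDAAEEE  (used choices [3])

Answer: EDAAEEE


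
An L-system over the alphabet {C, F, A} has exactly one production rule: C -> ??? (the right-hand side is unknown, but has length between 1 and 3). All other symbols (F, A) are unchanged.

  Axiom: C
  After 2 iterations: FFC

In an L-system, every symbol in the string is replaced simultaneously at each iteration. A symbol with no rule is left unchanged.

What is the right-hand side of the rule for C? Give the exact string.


Trying C -> FC:
  Step 0: C
  Step 1: FC
  Step 2: FFC
Matches the given result.

Answer: FC


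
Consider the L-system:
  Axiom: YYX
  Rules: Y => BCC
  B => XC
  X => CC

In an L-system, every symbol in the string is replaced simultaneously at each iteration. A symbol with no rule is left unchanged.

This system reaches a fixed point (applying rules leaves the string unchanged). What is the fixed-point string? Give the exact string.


Answer: CCCCCCCCCCCC

Derivation:
Step 0: YYX
Step 1: BCCBCCCC
Step 2: XCCCXCCCCC
Step 3: CCCCCCCCCCCC
Step 4: CCCCCCCCCCCC  (unchanged — fixed point at step 3)


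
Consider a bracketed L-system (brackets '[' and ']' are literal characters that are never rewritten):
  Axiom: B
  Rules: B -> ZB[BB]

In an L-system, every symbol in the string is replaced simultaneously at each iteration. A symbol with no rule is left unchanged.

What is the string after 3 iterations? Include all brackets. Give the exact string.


Answer: ZZZB[BB][ZB[BB]ZB[BB]][ZZB[BB][ZB[BB]ZB[BB]]ZZB[BB][ZB[BB]ZB[BB]]]

Derivation:
Step 0: B
Step 1: ZB[BB]
Step 2: ZZB[BB][ZB[BB]ZB[BB]]
Step 3: ZZZB[BB][ZB[BB]ZB[BB]][ZZB[BB][ZB[BB]ZB[BB]]ZZB[BB][ZB[BB]ZB[BB]]]


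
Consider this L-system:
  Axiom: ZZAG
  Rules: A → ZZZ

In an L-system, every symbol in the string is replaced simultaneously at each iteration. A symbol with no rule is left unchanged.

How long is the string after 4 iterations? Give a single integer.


Answer: 6

Derivation:
Step 0: length = 4
Step 1: length = 6
Step 2: length = 6
Step 3: length = 6
Step 4: length = 6


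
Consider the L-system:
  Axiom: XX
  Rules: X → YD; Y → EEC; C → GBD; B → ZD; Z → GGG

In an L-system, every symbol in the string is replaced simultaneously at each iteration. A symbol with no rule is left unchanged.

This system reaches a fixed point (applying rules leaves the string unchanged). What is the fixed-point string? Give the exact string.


Step 0: XX
Step 1: YDYD
Step 2: EECDEECD
Step 3: EEGBDDEEGBDD
Step 4: EEGZDDDEEGZDDD
Step 5: EEGGGGDDDEEGGGGDDD
Step 6: EEGGGGDDDEEGGGGDDD  (unchanged — fixed point at step 5)

Answer: EEGGGGDDDEEGGGGDDD


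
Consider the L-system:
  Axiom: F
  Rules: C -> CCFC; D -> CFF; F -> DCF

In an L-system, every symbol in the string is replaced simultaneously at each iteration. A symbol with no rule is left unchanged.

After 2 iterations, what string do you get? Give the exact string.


Answer: CFFCCFCDCF

Derivation:
Step 0: F
Step 1: DCF
Step 2: CFFCCFCDCF


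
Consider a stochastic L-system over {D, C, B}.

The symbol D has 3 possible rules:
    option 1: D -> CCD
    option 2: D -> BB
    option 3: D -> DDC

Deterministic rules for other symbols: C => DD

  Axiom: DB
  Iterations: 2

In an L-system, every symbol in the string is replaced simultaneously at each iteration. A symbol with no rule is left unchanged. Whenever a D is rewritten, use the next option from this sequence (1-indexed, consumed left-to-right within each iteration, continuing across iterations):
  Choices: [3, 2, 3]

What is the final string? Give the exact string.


Answer: BBDDCDDB

Derivation:
Step 0: DB
Step 1: DDCB  (used choices [3])
Step 2: BBDDCDDB  (used choices [2, 3])


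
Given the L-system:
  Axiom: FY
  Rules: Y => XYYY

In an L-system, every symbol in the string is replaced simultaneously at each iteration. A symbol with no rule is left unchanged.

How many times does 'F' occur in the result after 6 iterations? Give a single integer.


Answer: 1

Derivation:
Step 0: length=2, 'F' count=1
Step 1: length=5, 'F' count=1
Step 2: length=14, 'F' count=1
Step 3: length=41, 'F' count=1
Step 4: length=122, 'F' count=1
Step 5: length=365, 'F' count=1
Step 6: length=1094, 'F' count=1
Final string: FXXXXXXYYYXYYYXYYYXXYYYXYYYXYYYXXYYYXYYYXYYYXXXYYYXYYYXYYYXXYYYXYYYXYYYXXYYYXYYYXYYYXXXYYYXYYYXYYYXXYYYXYYYXYYYXXYYYXYYYXYYYXXXXYYYXYYYXYYYXXYYYXYYYXYYYXXYYYXYYYXYYYXXXYYYXYYYXYYYXXYYYXYYYXYYYXXYYYXYYYXYYYXXXYYYXYYYXYYYXXYYYXYYYXYYYXXYYYXYYYXYYYXXXXYYYXYYYXYYYXXYYYXYYYXYYYXXYYYXYYYXYYYXXXYYYXYYYXYYYXXYYYXYYYXYYYXXYYYXYYYXYYYXXXYYYXYYYXYYYXXYYYXYYYXYYYXXYYYXYYYXYYYXXXXXYYYXYYYXYYYXXYYYXYYYXYYYXXYYYXYYYXYYYXXXYYYXYYYXYYYXXYYYXYYYXYYYXXYYYXYYYXYYYXXXYYYXYYYXYYYXXYYYXYYYXYYYXXYYYXYYYXYYYXXXXYYYXYYYXYYYXXYYYXYYYXYYYXXYYYXYYYXYYYXXXYYYXYYYXYYYXXYYYXYYYXYYYXXYYYXYYYXYYYXXXYYYXYYYXYYYXXYYYXYYYXYYYXXYYYXYYYXYYYXXXXYYYXYYYXYYYXXYYYXYYYXYYYXXYYYXYYYXYYYXXXYYYXYYYXYYYXXYYYXYYYXYYYXXYYYXYYYXYYYXXXYYYXYYYXYYYXXYYYXYYYXYYYXXYYYXYYYXYYYXXXXXYYYXYYYXYYYXXYYYXYYYXYYYXXYYYXYYYXYYYXXXYYYXYYYXYYYXXYYYXYYYXYYYXXYYYXYYYXYYYXXXYYYXYYYXYYYXXYYYXYYYXYYYXXYYYXYYYXYYYXXXXYYYXYYYXYYYXXYYYXYYYXYYYXXYYYXYYYXYYYXXXYYYXYYYXYYYXXYYYXYYYXYYYXXYYYXYYYXYYYXXXYYYXYYYXYYYXXYYYXYYYXYYYXXYYYXYYYXYYYXXXXYYYXYYYXYYYXXYYYXYYYXYYYXXYYYXYYYXYYYXXXYYYXYYYXYYYXXYYYXYYYXYYYXXYYYXYYYXYYYXXXYYYXYYYXYYYXXYYYXYYYXYYYXXYYYXYYYXYYY


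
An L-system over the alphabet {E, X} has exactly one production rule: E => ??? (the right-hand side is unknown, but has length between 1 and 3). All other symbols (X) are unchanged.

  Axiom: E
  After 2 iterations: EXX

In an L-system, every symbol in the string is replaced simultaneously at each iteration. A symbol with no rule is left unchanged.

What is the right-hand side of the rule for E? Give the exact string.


Trying E => EX:
  Step 0: E
  Step 1: EX
  Step 2: EXX
Matches the given result.

Answer: EX


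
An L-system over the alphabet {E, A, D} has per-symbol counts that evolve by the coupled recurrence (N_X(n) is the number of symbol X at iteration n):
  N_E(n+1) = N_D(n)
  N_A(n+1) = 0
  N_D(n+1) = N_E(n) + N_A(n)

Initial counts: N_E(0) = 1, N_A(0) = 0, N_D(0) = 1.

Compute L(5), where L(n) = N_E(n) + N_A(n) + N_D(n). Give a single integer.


Step 0: N_E=1, N_A=0, N_D=1, L=2
Step 1: N_E=1, N_A=0, N_D=1, L=2
Step 2: N_E=1, N_A=0, N_D=1, L=2
Step 3: N_E=1, N_A=0, N_D=1, L=2
Step 4: N_E=1, N_A=0, N_D=1, L=2
Step 5: N_E=1, N_A=0, N_D=1, L=2

Answer: 2


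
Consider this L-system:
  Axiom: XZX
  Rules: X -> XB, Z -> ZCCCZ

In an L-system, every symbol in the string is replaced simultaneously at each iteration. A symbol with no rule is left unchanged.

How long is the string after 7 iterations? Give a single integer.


Step 0: length = 3
Step 1: length = 9
Step 2: length = 19
Step 3: length = 37
Step 4: length = 71
Step 5: length = 137
Step 6: length = 267
Step 7: length = 525

Answer: 525


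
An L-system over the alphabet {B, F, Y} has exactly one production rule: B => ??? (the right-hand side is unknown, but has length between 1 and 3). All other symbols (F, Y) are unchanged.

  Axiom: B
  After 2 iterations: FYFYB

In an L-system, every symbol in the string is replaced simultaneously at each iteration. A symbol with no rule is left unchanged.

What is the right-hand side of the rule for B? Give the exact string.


Answer: FYB

Derivation:
Trying B => FYB:
  Step 0: B
  Step 1: FYB
  Step 2: FYFYB
Matches the given result.


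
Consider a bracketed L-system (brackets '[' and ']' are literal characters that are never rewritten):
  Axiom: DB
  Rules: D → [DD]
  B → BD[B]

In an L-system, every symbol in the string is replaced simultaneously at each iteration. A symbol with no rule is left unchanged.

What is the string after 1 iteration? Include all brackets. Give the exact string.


Step 0: DB
Step 1: [DD]BD[B]

Answer: [DD]BD[B]


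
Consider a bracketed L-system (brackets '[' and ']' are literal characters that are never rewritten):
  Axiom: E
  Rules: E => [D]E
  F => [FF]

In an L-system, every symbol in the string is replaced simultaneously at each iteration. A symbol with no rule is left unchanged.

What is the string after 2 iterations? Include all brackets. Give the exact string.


Step 0: E
Step 1: [D]E
Step 2: [D][D]E

Answer: [D][D]E


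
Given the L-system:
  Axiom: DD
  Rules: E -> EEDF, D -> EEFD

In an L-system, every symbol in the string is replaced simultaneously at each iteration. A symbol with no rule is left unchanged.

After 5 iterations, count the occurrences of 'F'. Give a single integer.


Answer: 242

Derivation:
Step 0: DD  (0 'F')
Step 1: EEFDEEFD  (2 'F')
Step 2: EEDFEEDFFEEFDEEDFEEDFFEEFD  (8 'F')
Step 3: EEDFEEDFEEFDFEEDFEEDFEEFDFFEEDFEEDFFEEFDEEDFEEDFEEFDFEEDFEEDFEEFDFFEEDFEEDFFEEFD  (26 'F')
Step 4: EEDFEEDFEEFDFEEDFEEDFEEFDFEEDFEEDFFEEFDFEEDFEEDFEEFDFEEDFEEDFEEFDFEEDFEEDFFEEFDFFEEDFEEDFEEFDFEEDFEEDFEEFDFFEEDFEEDFFEEFDEEDFEEDFEEFDFEEDFEEDFEEFDFEEDFEEDFFEEFDFEEDFEEDFEEFDFEEDFEEDFEEFDFEEDFEEDFFEEFDFFEEDFEEDFEEFDFEEDFEEDFEEFDFFEEDFEEDFFEEFD  (80 'F')
Step 5: EEDFEEDFEEFDFEEDFEEDFEEFDFEEDFEEDFFEEFDFEEDFEEDFEEFDFEEDFEEDFEEFDFEEDFEEDFFEEFDFEEDFEEDFEEFDFEEDFEEDFEEFDFFEEDFEEDFFEEFDFEEDFEEDFEEFDFEEDFEEDFEEFDFEEDFEEDFFEEFDFEEDFEEDFEEFDFEEDFEEDFEEFDFEEDFEEDFFEEFDFEEDFEEDFEEFDFEEDFEEDFEEFDFFEEDFEEDFFEEFDFFEEDFEEDFEEFDFEEDFEEDFEEFDFEEDFEEDFFEEFDFEEDFEEDFEEFDFEEDFEEDFEEFDFEEDFEEDFFEEFDFFEEDFEEDFEEFDFEEDFEEDFEEFDFFEEDFEEDFFEEFDEEDFEEDFEEFDFEEDFEEDFEEFDFEEDFEEDFFEEFDFEEDFEEDFEEFDFEEDFEEDFEEFDFEEDFEEDFFEEFDFEEDFEEDFEEFDFEEDFEEDFEEFDFFEEDFEEDFFEEFDFEEDFEEDFEEFDFEEDFEEDFEEFDFEEDFEEDFFEEFDFEEDFEEDFEEFDFEEDFEEDFEEFDFEEDFEEDFFEEFDFEEDFEEDFEEFDFEEDFEEDFEEFDFFEEDFEEDFFEEFDFFEEDFEEDFEEFDFEEDFEEDFEEFDFEEDFEEDFFEEFDFEEDFEEDFEEFDFEEDFEEDFEEFDFEEDFEEDFFEEFDFFEEDFEEDFEEFDFEEDFEEDFEEFDFFEEDFEEDFFEEFD  (242 'F')


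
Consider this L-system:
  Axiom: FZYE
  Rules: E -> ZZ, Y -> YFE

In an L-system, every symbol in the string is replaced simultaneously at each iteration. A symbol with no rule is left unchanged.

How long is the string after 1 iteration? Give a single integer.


Step 0: length = 4
Step 1: length = 7

Answer: 7


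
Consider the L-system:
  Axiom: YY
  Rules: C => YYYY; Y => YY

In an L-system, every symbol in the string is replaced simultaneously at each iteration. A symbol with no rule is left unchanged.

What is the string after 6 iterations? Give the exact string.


Step 0: YY
Step 1: YYYY
Step 2: YYYYYYYY
Step 3: YYYYYYYYYYYYYYYY
Step 4: YYYYYYYYYYYYYYYYYYYYYYYYYYYYYYYY
Step 5: YYYYYYYYYYYYYYYYYYYYYYYYYYYYYYYYYYYYYYYYYYYYYYYYYYYYYYYYYYYYYYYY
Step 6: YYYYYYYYYYYYYYYYYYYYYYYYYYYYYYYYYYYYYYYYYYYYYYYYYYYYYYYYYYYYYYYYYYYYYYYYYYYYYYYYYYYYYYYYYYYYYYYYYYYYYYYYYYYYYYYYYYYYYYYYYYYYYYYY

Answer: YYYYYYYYYYYYYYYYYYYYYYYYYYYYYYYYYYYYYYYYYYYYYYYYYYYYYYYYYYYYYYYYYYYYYYYYYYYYYYYYYYYYYYYYYYYYYYYYYYYYYYYYYYYYYYYYYYYYYYYYYYYYYYYY


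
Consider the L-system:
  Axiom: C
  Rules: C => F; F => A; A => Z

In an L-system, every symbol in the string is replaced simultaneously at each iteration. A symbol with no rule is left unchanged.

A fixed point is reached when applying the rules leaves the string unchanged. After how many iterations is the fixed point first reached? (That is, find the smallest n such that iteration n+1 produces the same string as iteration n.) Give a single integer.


Step 0: C
Step 1: F
Step 2: A
Step 3: Z
Step 4: Z  (unchanged — fixed point at step 3)

Answer: 3


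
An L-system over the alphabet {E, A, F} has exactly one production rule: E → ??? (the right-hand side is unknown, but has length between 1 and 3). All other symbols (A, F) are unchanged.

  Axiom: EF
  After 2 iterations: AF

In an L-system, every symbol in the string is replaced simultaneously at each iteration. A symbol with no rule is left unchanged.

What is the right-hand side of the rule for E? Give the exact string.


Trying E → A:
  Step 0: EF
  Step 1: AF
  Step 2: AF
Matches the given result.

Answer: A


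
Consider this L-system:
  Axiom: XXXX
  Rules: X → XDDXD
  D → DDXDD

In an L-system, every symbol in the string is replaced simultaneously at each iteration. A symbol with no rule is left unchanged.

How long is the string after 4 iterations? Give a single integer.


Step 0: length = 4
Step 1: length = 20
Step 2: length = 100
Step 3: length = 500
Step 4: length = 2500

Answer: 2500


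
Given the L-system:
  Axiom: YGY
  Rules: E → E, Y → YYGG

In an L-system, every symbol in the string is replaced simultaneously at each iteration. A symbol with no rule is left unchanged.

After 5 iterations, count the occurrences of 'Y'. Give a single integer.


Answer: 64

Derivation:
Step 0: YGY  (2 'Y')
Step 1: YYGGGYYGG  (4 'Y')
Step 2: YYGGYYGGGGGYYGGYYGGGG  (8 'Y')
Step 3: YYGGYYGGGGYYGGYYGGGGGGGYYGGYYGGGGYYGGYYGGGGGG  (16 'Y')
Step 4: YYGGYYGGGGYYGGYYGGGGGGYYGGYYGGGGYYGGYYGGGGGGGGGYYGGYYGGGGYYGGYYGGGGGGYYGGYYGGGGYYGGYYGGGGGGGG  (32 'Y')
Step 5: YYGGYYGGGGYYGGYYGGGGGGYYGGYYGGGGYYGGYYGGGGGGGGYYGGYYGGGGYYGGYYGGGGGGYYGGYYGGGGYYGGYYGGGGGGGGGGGYYGGYYGGGGYYGGYYGGGGGGYYGGYYGGGGYYGGYYGGGGGGGGYYGGYYGGGGYYGGYYGGGGGGYYGGYYGGGGYYGGYYGGGGGGGGGG  (64 'Y')


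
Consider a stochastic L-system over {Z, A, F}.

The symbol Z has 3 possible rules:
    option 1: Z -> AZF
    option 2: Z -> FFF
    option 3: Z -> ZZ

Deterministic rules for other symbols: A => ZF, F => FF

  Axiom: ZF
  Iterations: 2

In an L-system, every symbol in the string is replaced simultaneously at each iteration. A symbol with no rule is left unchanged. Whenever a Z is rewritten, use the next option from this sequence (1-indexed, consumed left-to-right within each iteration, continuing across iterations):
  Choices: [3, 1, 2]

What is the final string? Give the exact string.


Step 0: ZF
Step 1: ZZFF  (used choices [3])
Step 2: AZFFFFFFFF  (used choices [1, 2])

Answer: AZFFFFFFFF


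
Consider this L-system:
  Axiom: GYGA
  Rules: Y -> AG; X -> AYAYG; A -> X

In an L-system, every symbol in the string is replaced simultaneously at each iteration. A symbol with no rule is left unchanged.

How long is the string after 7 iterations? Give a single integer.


Answer: 137

Derivation:
Step 0: length = 4
Step 1: length = 5
Step 2: length = 9
Step 3: length = 15
Step 4: length = 25
Step 5: length = 45
Step 6: length = 77
Step 7: length = 137


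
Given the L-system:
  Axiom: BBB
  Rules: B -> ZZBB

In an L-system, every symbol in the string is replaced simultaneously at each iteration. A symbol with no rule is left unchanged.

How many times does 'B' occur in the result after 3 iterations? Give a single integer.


Answer: 24

Derivation:
Step 0: BBB  (3 'B')
Step 1: ZZBBZZBBZZBB  (6 'B')
Step 2: ZZZZBBZZBBZZZZBBZZBBZZZZBBZZBB  (12 'B')
Step 3: ZZZZZZBBZZBBZZZZBBZZBBZZZZZZBBZZBBZZZZBBZZBBZZZZZZBBZZBBZZZZBBZZBB  (24 'B')


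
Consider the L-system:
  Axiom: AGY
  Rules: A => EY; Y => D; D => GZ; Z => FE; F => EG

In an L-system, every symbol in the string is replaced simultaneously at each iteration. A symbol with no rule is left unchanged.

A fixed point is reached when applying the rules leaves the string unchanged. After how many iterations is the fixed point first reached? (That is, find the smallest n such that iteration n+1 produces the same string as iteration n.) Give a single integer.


Answer: 5

Derivation:
Step 0: AGY
Step 1: EYGD
Step 2: EDGGZ
Step 3: EGZGGFE
Step 4: EGFEGGEGE
Step 5: EGEGEGGEGE
Step 6: EGEGEGGEGE  (unchanged — fixed point at step 5)


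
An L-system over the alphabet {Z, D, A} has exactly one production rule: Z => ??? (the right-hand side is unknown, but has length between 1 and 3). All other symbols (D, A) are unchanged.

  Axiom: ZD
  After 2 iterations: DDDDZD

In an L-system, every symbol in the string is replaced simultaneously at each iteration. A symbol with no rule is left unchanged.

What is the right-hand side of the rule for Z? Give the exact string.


Answer: DDZ

Derivation:
Trying Z => DDZ:
  Step 0: ZD
  Step 1: DDZD
  Step 2: DDDDZD
Matches the given result.


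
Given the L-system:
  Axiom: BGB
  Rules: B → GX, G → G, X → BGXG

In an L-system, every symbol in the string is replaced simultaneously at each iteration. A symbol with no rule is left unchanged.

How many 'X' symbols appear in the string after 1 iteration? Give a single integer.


Step 0: BGB  (0 'X')
Step 1: GXGGX  (2 'X')

Answer: 2


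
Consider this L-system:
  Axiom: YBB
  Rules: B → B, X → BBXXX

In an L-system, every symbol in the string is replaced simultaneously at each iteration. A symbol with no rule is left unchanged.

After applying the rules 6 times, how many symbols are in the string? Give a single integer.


Step 0: length = 3
Step 1: length = 3
Step 2: length = 3
Step 3: length = 3
Step 4: length = 3
Step 5: length = 3
Step 6: length = 3

Answer: 3


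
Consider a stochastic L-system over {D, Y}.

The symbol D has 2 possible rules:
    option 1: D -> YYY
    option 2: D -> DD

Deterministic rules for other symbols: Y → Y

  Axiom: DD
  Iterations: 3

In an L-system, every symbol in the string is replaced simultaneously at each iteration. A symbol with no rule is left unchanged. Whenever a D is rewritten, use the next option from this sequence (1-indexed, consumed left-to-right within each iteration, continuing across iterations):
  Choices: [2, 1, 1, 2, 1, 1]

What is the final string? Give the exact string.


Step 0: DD
Step 1: DDYYY  (used choices [2, 1])
Step 2: YYYDDYYY  (used choices [1, 2])
Step 3: YYYYYYYYYYYY  (used choices [1, 1])

Answer: YYYYYYYYYYYY


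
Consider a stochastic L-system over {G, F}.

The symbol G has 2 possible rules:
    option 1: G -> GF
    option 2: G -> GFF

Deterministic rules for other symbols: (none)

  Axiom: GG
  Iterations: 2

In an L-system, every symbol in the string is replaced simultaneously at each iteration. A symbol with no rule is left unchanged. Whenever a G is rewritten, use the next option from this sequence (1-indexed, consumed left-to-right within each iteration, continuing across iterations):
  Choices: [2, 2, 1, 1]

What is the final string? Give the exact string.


Answer: GFFFGFFF

Derivation:
Step 0: GG
Step 1: GFFGFF  (used choices [2, 2])
Step 2: GFFFGFFF  (used choices [1, 1])


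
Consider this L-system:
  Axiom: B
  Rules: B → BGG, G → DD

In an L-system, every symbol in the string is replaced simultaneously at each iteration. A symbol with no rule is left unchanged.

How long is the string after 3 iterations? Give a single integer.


Answer: 11

Derivation:
Step 0: length = 1
Step 1: length = 3
Step 2: length = 7
Step 3: length = 11


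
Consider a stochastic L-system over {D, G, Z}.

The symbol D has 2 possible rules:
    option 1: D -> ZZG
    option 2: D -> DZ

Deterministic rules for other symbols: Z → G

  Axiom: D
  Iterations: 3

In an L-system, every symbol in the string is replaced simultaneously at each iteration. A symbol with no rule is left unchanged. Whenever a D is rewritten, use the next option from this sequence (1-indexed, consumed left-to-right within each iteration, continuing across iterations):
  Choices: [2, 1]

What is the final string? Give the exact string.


Step 0: D
Step 1: DZ  (used choices [2])
Step 2: ZZGG  (used choices [1])
Step 3: GGGG  (used choices [])

Answer: GGGG


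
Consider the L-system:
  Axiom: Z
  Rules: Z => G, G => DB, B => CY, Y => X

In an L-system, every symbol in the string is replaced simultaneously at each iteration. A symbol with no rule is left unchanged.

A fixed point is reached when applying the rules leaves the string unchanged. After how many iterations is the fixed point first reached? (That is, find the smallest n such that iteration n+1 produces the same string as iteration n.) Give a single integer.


Answer: 4

Derivation:
Step 0: Z
Step 1: G
Step 2: DB
Step 3: DCY
Step 4: DCX
Step 5: DCX  (unchanged — fixed point at step 4)


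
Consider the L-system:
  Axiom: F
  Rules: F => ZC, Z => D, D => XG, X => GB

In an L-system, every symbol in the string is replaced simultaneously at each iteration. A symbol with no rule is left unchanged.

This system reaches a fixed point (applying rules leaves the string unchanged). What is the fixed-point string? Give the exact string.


Answer: GBGC

Derivation:
Step 0: F
Step 1: ZC
Step 2: DC
Step 3: XGC
Step 4: GBGC
Step 5: GBGC  (unchanged — fixed point at step 4)


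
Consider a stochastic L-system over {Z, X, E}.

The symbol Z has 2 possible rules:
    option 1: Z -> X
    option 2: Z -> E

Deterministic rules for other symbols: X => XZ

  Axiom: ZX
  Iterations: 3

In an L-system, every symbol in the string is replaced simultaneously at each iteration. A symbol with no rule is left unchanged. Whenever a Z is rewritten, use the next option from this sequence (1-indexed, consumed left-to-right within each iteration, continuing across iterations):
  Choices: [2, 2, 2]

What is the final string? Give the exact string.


Answer: EXZEE

Derivation:
Step 0: ZX
Step 1: EXZ  (used choices [2])
Step 2: EXZE  (used choices [2])
Step 3: EXZEE  (used choices [2])


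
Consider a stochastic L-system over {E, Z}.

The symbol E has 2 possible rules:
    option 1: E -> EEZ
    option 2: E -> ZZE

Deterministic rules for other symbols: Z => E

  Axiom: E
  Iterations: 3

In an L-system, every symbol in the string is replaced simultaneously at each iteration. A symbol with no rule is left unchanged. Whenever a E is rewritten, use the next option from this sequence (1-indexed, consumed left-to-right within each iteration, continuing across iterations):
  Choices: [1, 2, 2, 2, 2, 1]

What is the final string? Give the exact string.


Answer: EEZZEEEZZEEEZ

Derivation:
Step 0: E
Step 1: EEZ  (used choices [1])
Step 2: ZZEZZEE  (used choices [2, 2])
Step 3: EEZZEEEZZEEEZ  (used choices [2, 2, 1])


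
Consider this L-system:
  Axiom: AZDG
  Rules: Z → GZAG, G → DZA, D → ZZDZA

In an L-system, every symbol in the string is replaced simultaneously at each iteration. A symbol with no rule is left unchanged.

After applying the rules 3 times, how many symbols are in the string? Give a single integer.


Step 0: length = 4
Step 1: length = 13
Step 2: length = 40
Step 3: length = 115

Answer: 115


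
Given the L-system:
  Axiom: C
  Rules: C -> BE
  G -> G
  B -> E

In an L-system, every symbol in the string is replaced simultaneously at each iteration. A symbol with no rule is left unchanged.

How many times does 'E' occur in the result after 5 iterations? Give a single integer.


Step 0: C  (0 'E')
Step 1: BE  (1 'E')
Step 2: EE  (2 'E')
Step 3: EE  (2 'E')
Step 4: EE  (2 'E')
Step 5: EE  (2 'E')

Answer: 2


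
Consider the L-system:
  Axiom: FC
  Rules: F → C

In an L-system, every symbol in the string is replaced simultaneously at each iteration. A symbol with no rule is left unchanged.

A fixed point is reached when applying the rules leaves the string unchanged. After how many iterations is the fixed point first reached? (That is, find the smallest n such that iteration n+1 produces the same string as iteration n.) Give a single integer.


Step 0: FC
Step 1: CC
Step 2: CC  (unchanged — fixed point at step 1)

Answer: 1


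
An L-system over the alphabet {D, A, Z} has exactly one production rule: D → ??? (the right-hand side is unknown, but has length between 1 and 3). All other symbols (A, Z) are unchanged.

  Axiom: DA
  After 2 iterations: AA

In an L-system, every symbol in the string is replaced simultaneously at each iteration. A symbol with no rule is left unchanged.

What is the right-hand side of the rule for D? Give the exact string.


Answer: A

Derivation:
Trying D → A:
  Step 0: DA
  Step 1: AA
  Step 2: AA
Matches the given result.


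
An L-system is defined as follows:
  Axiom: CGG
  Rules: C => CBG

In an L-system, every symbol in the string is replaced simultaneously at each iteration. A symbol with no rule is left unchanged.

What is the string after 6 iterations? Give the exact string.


Step 0: CGG
Step 1: CBGGG
Step 2: CBGBGGG
Step 3: CBGBGBGGG
Step 4: CBGBGBGBGGG
Step 5: CBGBGBGBGBGGG
Step 6: CBGBGBGBGBGBGGG

Answer: CBGBGBGBGBGBGGG


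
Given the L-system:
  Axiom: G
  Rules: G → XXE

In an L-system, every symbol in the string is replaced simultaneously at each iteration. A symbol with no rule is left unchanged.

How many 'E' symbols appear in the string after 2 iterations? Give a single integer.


Answer: 1

Derivation:
Step 0: G  (0 'E')
Step 1: XXE  (1 'E')
Step 2: XXE  (1 'E')


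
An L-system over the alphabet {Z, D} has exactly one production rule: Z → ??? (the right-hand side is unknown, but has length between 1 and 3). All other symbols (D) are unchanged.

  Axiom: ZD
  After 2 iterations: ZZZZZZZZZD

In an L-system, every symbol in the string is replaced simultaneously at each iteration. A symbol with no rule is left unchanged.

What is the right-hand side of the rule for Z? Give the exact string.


Trying Z → ZZZ:
  Step 0: ZD
  Step 1: ZZZD
  Step 2: ZZZZZZZZZD
Matches the given result.

Answer: ZZZ
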